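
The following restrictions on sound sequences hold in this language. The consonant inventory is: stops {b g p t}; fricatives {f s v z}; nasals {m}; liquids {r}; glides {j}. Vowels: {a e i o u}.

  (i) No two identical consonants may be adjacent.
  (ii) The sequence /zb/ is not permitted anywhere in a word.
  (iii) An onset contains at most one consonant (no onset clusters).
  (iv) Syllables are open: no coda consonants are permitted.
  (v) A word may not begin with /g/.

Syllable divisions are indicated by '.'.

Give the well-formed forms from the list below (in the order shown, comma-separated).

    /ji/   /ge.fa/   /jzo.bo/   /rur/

/ji/

/ji/ — σ1 onset /j/, coda /∅/ ok → well-formed
/ge.fa/ — violates constraint (v): word begins with /g/ → ill-formed
/jzo.bo/ — violates constraint (iii): syllable 1 onset /jz/ has 2 consonants (> 1) → ill-formed
/rur/ — violates constraint (iv): syllable 1 coda /r/ has 1 consonant (> 0) → ill-formed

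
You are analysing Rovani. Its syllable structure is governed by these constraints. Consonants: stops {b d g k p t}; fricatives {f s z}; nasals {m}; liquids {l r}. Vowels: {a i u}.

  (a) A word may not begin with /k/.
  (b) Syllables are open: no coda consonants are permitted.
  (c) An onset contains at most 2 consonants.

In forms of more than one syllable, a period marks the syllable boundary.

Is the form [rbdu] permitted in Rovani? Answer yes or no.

no

[rbdu] — violates constraint (c): syllable 1 onset /rbd/ has 3 consonants (> 2) → not permitted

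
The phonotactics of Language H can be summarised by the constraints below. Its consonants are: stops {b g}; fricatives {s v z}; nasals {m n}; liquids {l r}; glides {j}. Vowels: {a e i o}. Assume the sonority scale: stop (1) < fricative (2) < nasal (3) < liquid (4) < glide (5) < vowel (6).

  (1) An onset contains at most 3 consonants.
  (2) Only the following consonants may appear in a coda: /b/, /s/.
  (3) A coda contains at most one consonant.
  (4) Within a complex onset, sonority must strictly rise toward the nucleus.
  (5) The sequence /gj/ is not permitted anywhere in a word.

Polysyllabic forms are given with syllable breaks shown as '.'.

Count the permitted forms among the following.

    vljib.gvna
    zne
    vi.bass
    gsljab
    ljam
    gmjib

vljib.gvna — σ1 onset /vlj/ (2→4→5 rises), coda /b/ ok; σ2 onset /gvn/ (1→2→3 rises), coda /∅/ ok → permitted
zne — σ1 onset /zn/ (2→3 rises), coda /∅/ ok → permitted
vi.bass — violates constraint 3: syllable 2 coda /ss/ has 2 consonants (> 1) → not permitted
gsljab — violates constraint 1: syllable 1 onset /gslj/ has 4 consonants (> 3) → not permitted
ljam — violates constraint 2: syllable 1 coda contains /m/, which is not a licensed coda consonant → not permitted
gmjib — σ1 onset /gmj/ (1→3→5 rises), coda /b/ ok → permitted
Permitted: vljib.gvna, zne, gmjib → 3.

3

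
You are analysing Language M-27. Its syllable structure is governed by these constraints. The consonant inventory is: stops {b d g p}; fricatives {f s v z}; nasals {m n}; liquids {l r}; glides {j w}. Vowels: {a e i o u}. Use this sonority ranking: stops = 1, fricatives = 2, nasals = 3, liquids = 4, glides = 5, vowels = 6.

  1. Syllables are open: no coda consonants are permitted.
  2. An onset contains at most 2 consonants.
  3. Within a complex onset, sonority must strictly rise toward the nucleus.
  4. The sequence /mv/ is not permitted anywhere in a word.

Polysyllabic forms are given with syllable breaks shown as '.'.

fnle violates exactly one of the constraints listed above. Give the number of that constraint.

2

fnle: syllable 1 onset /fnl/ has 3 consonants (> 2).
This is a violation of constraint 2: "An onset contains at most 2 consonants."
The remaining constraints (1, 3, 4) are satisfied.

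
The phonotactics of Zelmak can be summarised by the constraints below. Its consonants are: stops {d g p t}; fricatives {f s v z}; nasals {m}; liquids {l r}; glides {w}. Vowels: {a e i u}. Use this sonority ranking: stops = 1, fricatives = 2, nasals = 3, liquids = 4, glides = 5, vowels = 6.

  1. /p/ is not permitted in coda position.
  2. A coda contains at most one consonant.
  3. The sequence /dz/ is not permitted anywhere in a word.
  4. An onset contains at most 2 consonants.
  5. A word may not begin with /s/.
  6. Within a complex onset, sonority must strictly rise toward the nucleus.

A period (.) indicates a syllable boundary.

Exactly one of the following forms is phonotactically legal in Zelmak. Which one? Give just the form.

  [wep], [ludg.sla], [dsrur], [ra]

[ra]

[wep] — violates constraint 1: syllable 1 coda contains /p/ → phonotactically illegal
[ludg.sla] — violates constraint 2: syllable 1 coda /dg/ has 2 consonants (> 1) → phonotactically illegal
[dsrur] — violates constraint 4: syllable 1 onset /dsr/ has 3 consonants (> 2) → phonotactically illegal
[ra] — σ1 onset /r/, coda /∅/ ok → phonotactically legal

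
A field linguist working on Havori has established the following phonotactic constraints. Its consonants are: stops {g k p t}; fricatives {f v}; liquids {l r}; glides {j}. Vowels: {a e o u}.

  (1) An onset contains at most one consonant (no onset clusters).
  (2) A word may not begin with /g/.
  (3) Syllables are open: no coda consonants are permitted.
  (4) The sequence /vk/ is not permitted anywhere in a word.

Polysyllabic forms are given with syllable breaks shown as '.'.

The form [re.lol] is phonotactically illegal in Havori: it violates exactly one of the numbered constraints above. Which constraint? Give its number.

[re.lol]: syllable 2 coda /l/ has 1 consonant (> 0).
This is a violation of constraint 3: "Syllables are open: no coda consonants are permitted."
The remaining constraints (1, 2, 4) are satisfied.

3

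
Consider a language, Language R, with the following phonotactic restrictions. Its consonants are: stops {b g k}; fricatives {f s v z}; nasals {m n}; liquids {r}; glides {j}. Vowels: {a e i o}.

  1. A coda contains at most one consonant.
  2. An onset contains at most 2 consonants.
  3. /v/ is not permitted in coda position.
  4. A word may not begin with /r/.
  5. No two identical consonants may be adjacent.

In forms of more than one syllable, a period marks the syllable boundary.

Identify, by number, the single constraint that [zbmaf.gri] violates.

[zbmaf.gri]: syllable 1 onset /zbm/ has 3 consonants (> 2).
This is a violation of constraint 2: "An onset contains at most 2 consonants."
The remaining constraints (1, 3, 4, 5) are satisfied.

2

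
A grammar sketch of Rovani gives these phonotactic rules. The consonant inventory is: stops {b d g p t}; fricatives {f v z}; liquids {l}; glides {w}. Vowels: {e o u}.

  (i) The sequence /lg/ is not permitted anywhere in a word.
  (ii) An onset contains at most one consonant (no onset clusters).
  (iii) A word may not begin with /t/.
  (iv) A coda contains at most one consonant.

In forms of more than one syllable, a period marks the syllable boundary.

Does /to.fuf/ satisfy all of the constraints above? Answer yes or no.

no

/to.fuf/ — violates constraint (iii): word begins with /t/ → ill-formed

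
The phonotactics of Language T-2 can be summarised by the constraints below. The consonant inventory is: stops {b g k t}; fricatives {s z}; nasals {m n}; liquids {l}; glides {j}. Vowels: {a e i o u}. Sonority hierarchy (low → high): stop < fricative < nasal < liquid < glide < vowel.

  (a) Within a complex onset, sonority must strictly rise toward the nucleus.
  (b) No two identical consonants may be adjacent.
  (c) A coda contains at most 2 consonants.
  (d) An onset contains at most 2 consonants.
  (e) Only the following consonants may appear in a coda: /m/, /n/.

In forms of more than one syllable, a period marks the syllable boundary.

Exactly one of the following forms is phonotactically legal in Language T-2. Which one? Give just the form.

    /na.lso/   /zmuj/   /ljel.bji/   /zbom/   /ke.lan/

/na.lso/ — violates constraint (a): syllable 2 onset /ls/: /l/ (liquid, 4) → /s/ (fricative, 2) does not rise → phonotactically illegal
/zmuj/ — violates constraint (e): syllable 1 coda contains /j/, which is not a licensed coda consonant → phonotactically illegal
/ljel.bji/ — violates constraint (e): syllable 1 coda contains /l/, which is not a licensed coda consonant → phonotactically illegal
/zbom/ — violates constraint (a): syllable 1 onset /zb/: /z/ (fricative, 2) → /b/ (stop, 1) does not rise → phonotactically illegal
/ke.lan/ — σ1 onset /k/, coda /∅/ ok; σ2 onset /l/, coda /n/ ok → phonotactically legal

/ke.lan/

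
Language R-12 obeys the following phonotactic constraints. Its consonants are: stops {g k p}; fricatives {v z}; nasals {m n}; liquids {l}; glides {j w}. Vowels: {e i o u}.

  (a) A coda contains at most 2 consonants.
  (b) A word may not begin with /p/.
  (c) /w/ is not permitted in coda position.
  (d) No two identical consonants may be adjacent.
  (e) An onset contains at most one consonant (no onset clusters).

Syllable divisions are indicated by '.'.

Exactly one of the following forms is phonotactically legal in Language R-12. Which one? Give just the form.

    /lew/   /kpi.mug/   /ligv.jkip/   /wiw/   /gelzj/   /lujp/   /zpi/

/lew/ — violates constraint (c): syllable 1 coda contains /w/ → phonotactically illegal
/kpi.mug/ — violates constraint (e): syllable 1 onset /kp/ has 2 consonants (> 1) → phonotactically illegal
/ligv.jkip/ — violates constraint (e): syllable 2 onset /jk/ has 2 consonants (> 1) → phonotactically illegal
/wiw/ — violates constraint (c): syllable 1 coda contains /w/ → phonotactically illegal
/gelzj/ — violates constraint (a): syllable 1 coda /lzj/ has 3 consonants (> 2) → phonotactically illegal
/lujp/ — σ1 onset /l/, coda /jp/ (2C) ok → phonotactically legal
/zpi/ — violates constraint (e): syllable 1 onset /zp/ has 2 consonants (> 1) → phonotactically illegal

/lujp/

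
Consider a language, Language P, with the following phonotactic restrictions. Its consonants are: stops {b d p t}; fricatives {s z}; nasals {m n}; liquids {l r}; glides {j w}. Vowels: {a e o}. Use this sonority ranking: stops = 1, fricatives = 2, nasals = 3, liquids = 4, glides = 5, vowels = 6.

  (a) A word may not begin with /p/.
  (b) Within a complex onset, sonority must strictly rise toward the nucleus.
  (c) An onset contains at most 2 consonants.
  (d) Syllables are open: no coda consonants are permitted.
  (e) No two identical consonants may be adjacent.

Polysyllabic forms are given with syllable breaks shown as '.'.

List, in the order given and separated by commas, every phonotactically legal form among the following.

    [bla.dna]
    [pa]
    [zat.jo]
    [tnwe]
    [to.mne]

[bla.dna]

[bla.dna] — σ1 onset /bl/ (1→4 rises), coda /∅/ ok; σ2 onset /dn/ (1→3 rises), coda /∅/ ok → phonotactically legal
[pa] — violates constraint (a): word begins with /p/ → phonotactically illegal
[zat.jo] — violates constraint (d): syllable 1 coda /t/ has 1 consonant (> 0) → phonotactically illegal
[tnwe] — violates constraint (c): syllable 1 onset /tnw/ has 3 consonants (> 2) → phonotactically illegal
[to.mne] — violates constraint (b): syllable 2 onset /mn/: /m/ (nasal, 3) → /n/ (nasal, 3) does not rise → phonotactically illegal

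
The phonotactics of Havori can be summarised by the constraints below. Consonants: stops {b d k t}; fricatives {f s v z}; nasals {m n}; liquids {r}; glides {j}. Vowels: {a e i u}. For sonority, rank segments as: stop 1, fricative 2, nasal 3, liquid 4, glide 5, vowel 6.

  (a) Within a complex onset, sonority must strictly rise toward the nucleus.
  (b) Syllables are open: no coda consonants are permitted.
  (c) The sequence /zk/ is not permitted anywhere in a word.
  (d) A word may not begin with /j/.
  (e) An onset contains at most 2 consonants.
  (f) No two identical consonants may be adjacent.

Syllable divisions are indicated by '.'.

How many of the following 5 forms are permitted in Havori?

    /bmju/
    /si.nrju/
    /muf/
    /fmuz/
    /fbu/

/bmju/ — violates constraint (e): syllable 1 onset /bmj/ has 3 consonants (> 2) → not permitted
/si.nrju/ — violates constraint (e): syllable 2 onset /nrj/ has 3 consonants (> 2) → not permitted
/muf/ — violates constraint (b): syllable 1 coda /f/ has 1 consonant (> 0) → not permitted
/fmuz/ — violates constraint (b): syllable 1 coda /z/ has 1 consonant (> 0) → not permitted
/fbu/ — violates constraint (a): syllable 1 onset /fb/: /f/ (fricative, 2) → /b/ (stop, 1) does not rise → not permitted
No form is permitted → 0.

0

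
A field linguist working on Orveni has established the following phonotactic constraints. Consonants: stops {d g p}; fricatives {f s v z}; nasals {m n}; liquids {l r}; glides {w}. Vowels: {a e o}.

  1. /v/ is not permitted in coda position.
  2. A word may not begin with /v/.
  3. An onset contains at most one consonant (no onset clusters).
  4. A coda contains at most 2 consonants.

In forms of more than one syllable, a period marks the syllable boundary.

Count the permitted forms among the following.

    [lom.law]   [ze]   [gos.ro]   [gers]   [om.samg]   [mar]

6

[lom.law] — σ1 onset /l/, coda /m/ ok; σ2 onset /l/, coda /w/ ok → permitted
[ze] — σ1 onset /z/, coda /∅/ ok → permitted
[gos.ro] — σ1 onset /g/, coda /s/ ok; σ2 onset /r/, coda /∅/ ok → permitted
[gers] — σ1 onset /g/, coda /rs/ (2C) ok → permitted
[om.samg] — σ1 onset /∅/, coda /m/ ok; σ2 onset /s/, coda /mg/ (2C) ok → permitted
[mar] — σ1 onset /m/, coda /r/ ok → permitted
Permitted: [lom.law], [ze], [gos.ro], [gers], [om.samg], [mar] → 6.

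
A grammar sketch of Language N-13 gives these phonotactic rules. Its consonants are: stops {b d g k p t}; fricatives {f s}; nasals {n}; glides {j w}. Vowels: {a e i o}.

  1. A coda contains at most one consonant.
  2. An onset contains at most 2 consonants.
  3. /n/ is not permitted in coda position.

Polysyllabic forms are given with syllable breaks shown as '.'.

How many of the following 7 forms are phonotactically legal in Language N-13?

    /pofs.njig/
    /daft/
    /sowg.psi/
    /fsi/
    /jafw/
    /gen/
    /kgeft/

/pofs.njig/ — violates constraint 1: syllable 1 coda /fs/ has 2 consonants (> 1) → phonotactically illegal
/daft/ — violates constraint 1: syllable 1 coda /ft/ has 2 consonants (> 1) → phonotactically illegal
/sowg.psi/ — violates constraint 1: syllable 1 coda /wg/ has 2 consonants (> 1) → phonotactically illegal
/fsi/ — σ1 onset /fs/ (2C), coda /∅/ ok → phonotactically legal
/jafw/ — violates constraint 1: syllable 1 coda /fw/ has 2 consonants (> 1) → phonotactically illegal
/gen/ — violates constraint 3: syllable 1 coda contains /n/ → phonotactically illegal
/kgeft/ — violates constraint 1: syllable 1 coda /ft/ has 2 consonants (> 1) → phonotactically illegal
Phonotactically legal: /fsi/ → 1.

1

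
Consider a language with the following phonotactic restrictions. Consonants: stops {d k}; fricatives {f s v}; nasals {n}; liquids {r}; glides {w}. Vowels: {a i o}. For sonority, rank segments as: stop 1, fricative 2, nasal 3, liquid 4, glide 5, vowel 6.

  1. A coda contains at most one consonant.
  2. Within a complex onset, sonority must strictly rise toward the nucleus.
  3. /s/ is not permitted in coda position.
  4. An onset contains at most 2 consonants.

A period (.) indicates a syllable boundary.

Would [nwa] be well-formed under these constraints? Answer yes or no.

[nwa] — σ1 onset /nw/ (3→5 rises), coda /∅/ ok → well-formed

yes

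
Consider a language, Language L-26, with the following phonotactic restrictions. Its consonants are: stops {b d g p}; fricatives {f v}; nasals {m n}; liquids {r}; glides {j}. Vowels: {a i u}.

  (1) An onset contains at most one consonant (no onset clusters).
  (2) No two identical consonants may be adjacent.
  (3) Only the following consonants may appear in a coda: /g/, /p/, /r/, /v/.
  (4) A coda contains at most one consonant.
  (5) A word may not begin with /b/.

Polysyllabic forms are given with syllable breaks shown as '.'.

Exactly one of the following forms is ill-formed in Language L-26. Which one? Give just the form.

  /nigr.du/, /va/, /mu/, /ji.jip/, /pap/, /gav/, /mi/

/nigr.du/

/nigr.du/ — violates constraint 4: syllable 1 coda /gr/ has 2 consonants (> 1) → ill-formed
/va/ — σ1 onset /v/, coda /∅/ ok → well-formed
/mu/ — σ1 onset /m/, coda /∅/ ok → well-formed
/ji.jip/ — σ1 onset /j/, coda /∅/ ok; σ2 onset /j/, coda /p/ ok → well-formed
/pap/ — σ1 onset /p/, coda /p/ ok → well-formed
/gav/ — σ1 onset /g/, coda /v/ ok → well-formed
/mi/ — σ1 onset /m/, coda /∅/ ok → well-formed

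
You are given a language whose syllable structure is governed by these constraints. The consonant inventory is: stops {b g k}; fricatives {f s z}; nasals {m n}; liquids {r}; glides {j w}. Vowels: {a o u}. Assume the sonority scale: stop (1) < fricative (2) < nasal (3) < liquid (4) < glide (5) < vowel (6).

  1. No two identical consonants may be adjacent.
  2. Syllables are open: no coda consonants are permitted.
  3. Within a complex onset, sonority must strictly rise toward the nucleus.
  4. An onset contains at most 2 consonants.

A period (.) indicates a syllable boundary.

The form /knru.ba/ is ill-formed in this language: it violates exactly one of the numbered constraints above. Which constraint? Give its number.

/knru.ba/: syllable 1 onset /knr/ has 3 consonants (> 2).
This is a violation of constraint 4: "An onset contains at most 2 consonants."
The remaining constraints (1, 2, 3) are satisfied.

4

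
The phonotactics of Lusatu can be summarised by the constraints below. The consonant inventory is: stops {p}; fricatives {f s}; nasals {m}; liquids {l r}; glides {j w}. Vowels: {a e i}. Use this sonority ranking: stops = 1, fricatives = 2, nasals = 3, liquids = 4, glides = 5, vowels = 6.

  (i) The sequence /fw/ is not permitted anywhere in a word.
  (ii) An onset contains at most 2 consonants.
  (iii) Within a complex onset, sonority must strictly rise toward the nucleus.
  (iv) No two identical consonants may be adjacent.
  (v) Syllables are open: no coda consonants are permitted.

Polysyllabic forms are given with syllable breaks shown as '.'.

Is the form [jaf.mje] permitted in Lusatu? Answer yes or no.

no

[jaf.mje] — violates constraint (v): syllable 1 coda /f/ has 1 consonant (> 0) → not permitted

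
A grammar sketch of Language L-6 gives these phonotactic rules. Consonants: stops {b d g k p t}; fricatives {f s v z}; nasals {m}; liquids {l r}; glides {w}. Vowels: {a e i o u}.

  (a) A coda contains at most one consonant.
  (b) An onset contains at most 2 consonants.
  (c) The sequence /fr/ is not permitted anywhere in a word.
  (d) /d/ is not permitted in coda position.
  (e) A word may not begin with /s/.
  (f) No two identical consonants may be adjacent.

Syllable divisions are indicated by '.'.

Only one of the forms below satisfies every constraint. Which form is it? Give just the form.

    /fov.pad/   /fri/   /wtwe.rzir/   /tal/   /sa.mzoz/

/fov.pad/ — violates constraint (d): syllable 2 coda contains /d/ → illicit
/fri/ — violates constraint (c): contains banned sequence /fr/ → illicit
/wtwe.rzir/ — violates constraint (b): syllable 1 onset /wtw/ has 3 consonants (> 2) → illicit
/tal/ — σ1 onset /t/, coda /l/ ok → licit
/sa.mzoz/ — violates constraint (e): word begins with /s/ → illicit

/tal/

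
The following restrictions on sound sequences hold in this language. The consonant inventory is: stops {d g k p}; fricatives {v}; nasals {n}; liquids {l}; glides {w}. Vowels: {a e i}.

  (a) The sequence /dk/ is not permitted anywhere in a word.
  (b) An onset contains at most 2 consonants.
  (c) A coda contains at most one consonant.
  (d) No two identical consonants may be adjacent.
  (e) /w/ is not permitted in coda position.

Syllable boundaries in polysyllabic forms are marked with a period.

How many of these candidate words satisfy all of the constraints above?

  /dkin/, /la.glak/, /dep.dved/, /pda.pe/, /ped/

/dkin/ — violates constraint (a): contains banned sequence /dk/ → not permitted
/la.glak/ — σ1 onset /l/, coda /∅/ ok; σ2 onset /gl/ (2C), coda /k/ ok → permitted
/dep.dved/ — σ1 onset /d/, coda /p/ ok; σ2 onset /dv/ (2C), coda /d/ ok → permitted
/pda.pe/ — σ1 onset /pd/ (2C), coda /∅/ ok; σ2 onset /p/, coda /∅/ ok → permitted
/ped/ — σ1 onset /p/, coda /d/ ok → permitted
Permitted: /la.glak/, /dep.dved/, /pda.pe/, /ped/ → 4.

4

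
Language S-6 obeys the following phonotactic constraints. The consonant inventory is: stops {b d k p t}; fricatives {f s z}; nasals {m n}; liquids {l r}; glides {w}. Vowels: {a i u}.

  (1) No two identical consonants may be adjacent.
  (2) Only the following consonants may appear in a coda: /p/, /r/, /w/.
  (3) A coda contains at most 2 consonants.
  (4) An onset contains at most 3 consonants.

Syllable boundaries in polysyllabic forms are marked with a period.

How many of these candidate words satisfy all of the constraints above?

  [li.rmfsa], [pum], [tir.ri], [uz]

[li.rmfsa] — violates constraint 4: syllable 2 onset /rmfs/ has 4 consonants (> 3) → phonotactically illegal
[pum] — violates constraint 2: syllable 1 coda contains /m/, which is not a licensed coda consonant → phonotactically illegal
[tir.ri] — violates constraint 1: adjacent identical consonants /rr/ → phonotactically illegal
[uz] — violates constraint 2: syllable 1 coda contains /z/, which is not a licensed coda consonant → phonotactically illegal
No form is phonotactically legal → 0.

0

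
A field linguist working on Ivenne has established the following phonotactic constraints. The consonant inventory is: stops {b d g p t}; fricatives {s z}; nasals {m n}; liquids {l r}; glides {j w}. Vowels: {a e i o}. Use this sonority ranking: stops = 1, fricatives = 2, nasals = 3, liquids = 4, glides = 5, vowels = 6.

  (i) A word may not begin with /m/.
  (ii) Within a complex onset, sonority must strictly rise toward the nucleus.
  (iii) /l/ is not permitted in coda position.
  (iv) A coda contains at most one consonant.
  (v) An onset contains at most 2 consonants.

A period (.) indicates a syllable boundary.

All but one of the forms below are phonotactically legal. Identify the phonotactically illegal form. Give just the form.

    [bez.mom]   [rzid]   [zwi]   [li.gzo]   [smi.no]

[bez.mom] — σ1 onset /b/, coda /z/ ok; σ2 onset /m/, coda /m/ ok → phonotactically legal
[rzid] — violates constraint (ii): syllable 1 onset /rz/: /r/ (liquid, 4) → /z/ (fricative, 2) does not rise → phonotactically illegal
[zwi] — σ1 onset /zw/ (2→5 rises), coda /∅/ ok → phonotactically legal
[li.gzo] — σ1 onset /l/, coda /∅/ ok; σ2 onset /gz/ (1→2 rises), coda /∅/ ok → phonotactically legal
[smi.no] — σ1 onset /sm/ (2→3 rises), coda /∅/ ok; σ2 onset /n/, coda /∅/ ok → phonotactically legal

[rzid]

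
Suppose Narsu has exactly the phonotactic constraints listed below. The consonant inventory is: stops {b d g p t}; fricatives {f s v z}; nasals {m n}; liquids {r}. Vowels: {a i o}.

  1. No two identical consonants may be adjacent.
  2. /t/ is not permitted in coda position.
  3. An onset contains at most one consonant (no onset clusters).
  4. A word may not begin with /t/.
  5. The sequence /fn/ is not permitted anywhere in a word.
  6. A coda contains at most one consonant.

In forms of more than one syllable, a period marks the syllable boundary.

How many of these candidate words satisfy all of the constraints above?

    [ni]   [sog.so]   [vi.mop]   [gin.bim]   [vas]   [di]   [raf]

7

[ni] — σ1 onset /n/, coda /∅/ ok → licit
[sog.so] — σ1 onset /s/, coda /g/ ok; σ2 onset /s/, coda /∅/ ok → licit
[vi.mop] — σ1 onset /v/, coda /∅/ ok; σ2 onset /m/, coda /p/ ok → licit
[gin.bim] — σ1 onset /g/, coda /n/ ok; σ2 onset /b/, coda /m/ ok → licit
[vas] — σ1 onset /v/, coda /s/ ok → licit
[di] — σ1 onset /d/, coda /∅/ ok → licit
[raf] — σ1 onset /r/, coda /f/ ok → licit
Licit: [ni], [sog.so], [vi.mop], [gin.bim], [vas], [di], [raf] → 7.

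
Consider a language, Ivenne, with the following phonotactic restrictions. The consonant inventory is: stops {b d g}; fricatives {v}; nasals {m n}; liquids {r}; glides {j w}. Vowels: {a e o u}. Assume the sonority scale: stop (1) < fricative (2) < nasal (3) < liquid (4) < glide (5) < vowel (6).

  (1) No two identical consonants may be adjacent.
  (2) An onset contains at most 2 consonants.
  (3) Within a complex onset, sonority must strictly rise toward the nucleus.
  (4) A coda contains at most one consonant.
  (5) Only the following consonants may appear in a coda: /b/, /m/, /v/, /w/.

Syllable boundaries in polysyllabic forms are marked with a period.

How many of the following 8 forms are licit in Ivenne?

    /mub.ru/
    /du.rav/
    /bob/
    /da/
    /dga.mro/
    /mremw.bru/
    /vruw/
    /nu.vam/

6

/mub.ru/ — σ1 onset /m/, coda /b/ ok; σ2 onset /r/, coda /∅/ ok → licit
/du.rav/ — σ1 onset /d/, coda /∅/ ok; σ2 onset /r/, coda /v/ ok → licit
/bob/ — σ1 onset /b/, coda /b/ ok → licit
/da/ — σ1 onset /d/, coda /∅/ ok → licit
/dga.mro/ — violates constraint 3: syllable 1 onset /dg/: /d/ (stop, 1) → /g/ (stop, 1) does not rise → illicit
/mremw.bru/ — violates constraint 4: syllable 1 coda /mw/ has 2 consonants (> 1) → illicit
/vruw/ — σ1 onset /vr/ (2→4 rises), coda /w/ ok → licit
/nu.vam/ — σ1 onset /n/, coda /∅/ ok; σ2 onset /v/, coda /m/ ok → licit
Licit: /mub.ru/, /du.rav/, /bob/, /da/, /vruw/, /nu.vam/ → 6.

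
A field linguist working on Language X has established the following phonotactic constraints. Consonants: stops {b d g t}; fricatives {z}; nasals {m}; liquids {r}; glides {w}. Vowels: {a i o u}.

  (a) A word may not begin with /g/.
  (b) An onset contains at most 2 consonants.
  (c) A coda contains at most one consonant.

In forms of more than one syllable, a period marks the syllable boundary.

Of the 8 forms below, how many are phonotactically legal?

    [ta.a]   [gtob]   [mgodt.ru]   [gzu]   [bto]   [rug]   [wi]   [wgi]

5

[ta.a] — σ1 onset /t/, coda /∅/ ok; σ2 onset /∅/, coda /∅/ ok → phonotactically legal
[gtob] — violates constraint (a): word begins with /g/ → phonotactically illegal
[mgodt.ru] — violates constraint (c): syllable 1 coda /dt/ has 2 consonants (> 1) → phonotactically illegal
[gzu] — violates constraint (a): word begins with /g/ → phonotactically illegal
[bto] — σ1 onset /bt/ (2C), coda /∅/ ok → phonotactically legal
[rug] — σ1 onset /r/, coda /g/ ok → phonotactically legal
[wi] — σ1 onset /w/, coda /∅/ ok → phonotactically legal
[wgi] — σ1 onset /wg/ (2C), coda /∅/ ok → phonotactically legal
Phonotactically legal: [ta.a], [bto], [rug], [wi], [wgi] → 5.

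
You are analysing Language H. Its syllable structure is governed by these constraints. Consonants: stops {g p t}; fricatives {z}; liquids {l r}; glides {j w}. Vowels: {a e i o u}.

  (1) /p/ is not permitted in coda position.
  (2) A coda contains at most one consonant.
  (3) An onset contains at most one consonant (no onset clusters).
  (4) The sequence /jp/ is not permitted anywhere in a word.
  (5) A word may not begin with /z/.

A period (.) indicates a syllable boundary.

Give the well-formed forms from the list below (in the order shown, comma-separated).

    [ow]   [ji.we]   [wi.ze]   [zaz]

[ow] — σ1 onset /∅/, coda /w/ ok → well-formed
[ji.we] — σ1 onset /j/, coda /∅/ ok; σ2 onset /w/, coda /∅/ ok → well-formed
[wi.ze] — σ1 onset /w/, coda /∅/ ok; σ2 onset /z/, coda /∅/ ok → well-formed
[zaz] — violates constraint 5: word begins with /z/ → ill-formed

[ow], [ji.we], [wi.ze]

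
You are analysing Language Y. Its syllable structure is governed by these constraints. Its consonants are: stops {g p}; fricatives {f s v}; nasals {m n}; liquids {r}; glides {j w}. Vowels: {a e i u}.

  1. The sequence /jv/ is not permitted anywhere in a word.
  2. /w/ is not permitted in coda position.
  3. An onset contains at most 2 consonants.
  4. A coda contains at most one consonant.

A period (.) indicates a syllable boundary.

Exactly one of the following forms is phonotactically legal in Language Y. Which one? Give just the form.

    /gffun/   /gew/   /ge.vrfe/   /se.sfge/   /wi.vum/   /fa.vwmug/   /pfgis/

/wi.vum/

/gffun/ — violates constraint 3: syllable 1 onset /gff/ has 3 consonants (> 2) → phonotactically illegal
/gew/ — violates constraint 2: syllable 1 coda contains /w/ → phonotactically illegal
/ge.vrfe/ — violates constraint 3: syllable 2 onset /vrf/ has 3 consonants (> 2) → phonotactically illegal
/se.sfge/ — violates constraint 3: syllable 2 onset /sfg/ has 3 consonants (> 2) → phonotactically illegal
/wi.vum/ — σ1 onset /w/, coda /∅/ ok; σ2 onset /v/, coda /m/ ok → phonotactically legal
/fa.vwmug/ — violates constraint 3: syllable 2 onset /vwm/ has 3 consonants (> 2) → phonotactically illegal
/pfgis/ — violates constraint 3: syllable 1 onset /pfg/ has 3 consonants (> 2) → phonotactically illegal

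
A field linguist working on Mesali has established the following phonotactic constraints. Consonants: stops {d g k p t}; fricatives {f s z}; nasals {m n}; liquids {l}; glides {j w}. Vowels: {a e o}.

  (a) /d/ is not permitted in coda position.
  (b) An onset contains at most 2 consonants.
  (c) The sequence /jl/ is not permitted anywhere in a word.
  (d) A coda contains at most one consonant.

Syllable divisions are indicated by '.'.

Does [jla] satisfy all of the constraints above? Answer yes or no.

[jla] — violates constraint (c): contains banned sequence /jl/ → phonotactically illegal

no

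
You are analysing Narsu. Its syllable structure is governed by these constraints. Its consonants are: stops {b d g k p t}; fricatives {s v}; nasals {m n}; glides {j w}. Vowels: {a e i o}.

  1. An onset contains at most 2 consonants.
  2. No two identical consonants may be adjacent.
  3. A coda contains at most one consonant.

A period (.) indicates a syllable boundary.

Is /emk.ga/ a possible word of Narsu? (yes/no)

no

/emk.ga/ — violates constraint 3: syllable 1 coda /mk/ has 2 consonants (> 1) → phonotactically illegal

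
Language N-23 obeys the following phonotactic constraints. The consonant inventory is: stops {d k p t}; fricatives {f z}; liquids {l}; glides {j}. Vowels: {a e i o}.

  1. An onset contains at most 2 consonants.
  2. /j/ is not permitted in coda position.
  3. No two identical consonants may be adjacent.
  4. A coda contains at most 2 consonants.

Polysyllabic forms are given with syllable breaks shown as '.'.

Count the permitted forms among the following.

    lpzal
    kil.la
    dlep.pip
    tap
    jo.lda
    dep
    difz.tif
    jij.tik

4

lpzal — violates constraint 1: syllable 1 onset /lpz/ has 3 consonants (> 2) → not permitted
kil.la — violates constraint 3: adjacent identical consonants /ll/ → not permitted
dlep.pip — violates constraint 3: adjacent identical consonants /pp/ → not permitted
tap — σ1 onset /t/, coda /p/ ok → permitted
jo.lda — σ1 onset /j/, coda /∅/ ok; σ2 onset /ld/ (2C), coda /∅/ ok → permitted
dep — σ1 onset /d/, coda /p/ ok → permitted
difz.tif — σ1 onset /d/, coda /fz/ (2C) ok; σ2 onset /t/, coda /f/ ok → permitted
jij.tik — violates constraint 2: syllable 1 coda contains /j/ → not permitted
Permitted: tap, jo.lda, dep, difz.tif → 4.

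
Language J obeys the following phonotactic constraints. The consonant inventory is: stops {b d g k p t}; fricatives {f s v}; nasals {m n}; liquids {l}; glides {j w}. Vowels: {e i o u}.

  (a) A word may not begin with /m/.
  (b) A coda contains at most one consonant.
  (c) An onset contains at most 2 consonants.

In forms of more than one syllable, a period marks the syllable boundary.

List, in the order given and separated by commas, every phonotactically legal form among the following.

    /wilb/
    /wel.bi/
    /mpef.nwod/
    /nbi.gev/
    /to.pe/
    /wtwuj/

/wilb/ — violates constraint (b): syllable 1 coda /lb/ has 2 consonants (> 1) → phonotactically illegal
/wel.bi/ — σ1 onset /w/, coda /l/ ok; σ2 onset /b/, coda /∅/ ok → phonotactically legal
/mpef.nwod/ — violates constraint (a): word begins with /m/ → phonotactically illegal
/nbi.gev/ — σ1 onset /nb/ (2C), coda /∅/ ok; σ2 onset /g/, coda /v/ ok → phonotactically legal
/to.pe/ — σ1 onset /t/, coda /∅/ ok; σ2 onset /p/, coda /∅/ ok → phonotactically legal
/wtwuj/ — violates constraint (c): syllable 1 onset /wtw/ has 3 consonants (> 2) → phonotactically illegal

/wel.bi/, /nbi.gev/, /to.pe/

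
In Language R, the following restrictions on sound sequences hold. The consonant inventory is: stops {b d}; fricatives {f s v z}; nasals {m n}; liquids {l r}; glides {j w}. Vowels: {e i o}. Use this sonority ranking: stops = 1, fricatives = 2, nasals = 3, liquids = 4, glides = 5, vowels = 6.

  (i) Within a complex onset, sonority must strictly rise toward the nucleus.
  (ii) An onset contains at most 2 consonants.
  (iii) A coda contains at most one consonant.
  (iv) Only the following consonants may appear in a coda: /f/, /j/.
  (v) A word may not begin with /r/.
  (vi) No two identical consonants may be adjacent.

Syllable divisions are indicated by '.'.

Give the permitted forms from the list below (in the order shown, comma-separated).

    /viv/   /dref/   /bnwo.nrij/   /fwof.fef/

/viv/ — violates constraint (iv): syllable 1 coda contains /v/, which is not a licensed coda consonant → not permitted
/dref/ — σ1 onset /dr/ (1→4 rises), coda /f/ ok → permitted
/bnwo.nrij/ — violates constraint (ii): syllable 1 onset /bnw/ has 3 consonants (> 2) → not permitted
/fwof.fef/ — violates constraint (vi): adjacent identical consonants /ff/ → not permitted

/dref/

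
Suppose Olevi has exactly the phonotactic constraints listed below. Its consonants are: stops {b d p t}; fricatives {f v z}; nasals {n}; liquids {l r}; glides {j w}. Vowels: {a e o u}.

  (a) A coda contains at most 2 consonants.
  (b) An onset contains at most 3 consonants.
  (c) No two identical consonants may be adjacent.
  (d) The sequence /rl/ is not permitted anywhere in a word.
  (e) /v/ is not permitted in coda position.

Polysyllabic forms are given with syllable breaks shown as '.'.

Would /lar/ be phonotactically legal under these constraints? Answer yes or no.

/lar/ — σ1 onset /l/, coda /r/ ok → phonotactically legal

yes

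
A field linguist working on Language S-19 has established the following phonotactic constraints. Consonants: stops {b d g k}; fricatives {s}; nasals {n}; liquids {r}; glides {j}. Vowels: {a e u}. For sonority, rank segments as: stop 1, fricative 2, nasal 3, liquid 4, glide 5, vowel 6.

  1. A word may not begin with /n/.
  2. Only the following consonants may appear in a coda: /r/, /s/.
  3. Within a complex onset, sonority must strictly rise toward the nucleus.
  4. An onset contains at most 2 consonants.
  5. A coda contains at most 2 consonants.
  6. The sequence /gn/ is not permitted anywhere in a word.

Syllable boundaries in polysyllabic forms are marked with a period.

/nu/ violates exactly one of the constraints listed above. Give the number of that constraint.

1

/nu/: word begins with /n/.
This is a violation of constraint 1: "A word may not begin with /n/."
The remaining constraints (2, 3, 4, 5, 6) are satisfied.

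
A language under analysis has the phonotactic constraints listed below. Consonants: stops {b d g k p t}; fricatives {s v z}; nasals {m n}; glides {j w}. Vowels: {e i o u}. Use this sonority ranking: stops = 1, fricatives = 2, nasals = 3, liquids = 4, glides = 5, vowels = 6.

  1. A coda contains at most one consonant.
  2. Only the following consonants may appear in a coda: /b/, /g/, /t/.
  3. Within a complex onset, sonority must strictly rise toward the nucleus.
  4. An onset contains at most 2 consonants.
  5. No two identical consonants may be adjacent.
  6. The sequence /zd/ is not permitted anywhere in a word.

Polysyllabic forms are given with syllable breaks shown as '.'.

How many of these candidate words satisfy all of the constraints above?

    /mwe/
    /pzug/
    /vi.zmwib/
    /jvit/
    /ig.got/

2

/mwe/ — σ1 onset /mw/ (3→5 rises), coda /∅/ ok → licit
/pzug/ — σ1 onset /pz/ (1→2 rises), coda /g/ ok → licit
/vi.zmwib/ — violates constraint 4: syllable 2 onset /zmw/ has 3 consonants (> 2) → illicit
/jvit/ — violates constraint 3: syllable 1 onset /jv/: /j/ (glide, 5) → /v/ (fricative, 2) does not rise → illicit
/ig.got/ — violates constraint 5: adjacent identical consonants /gg/ → illicit
Licit: /mwe/, /pzug/ → 2.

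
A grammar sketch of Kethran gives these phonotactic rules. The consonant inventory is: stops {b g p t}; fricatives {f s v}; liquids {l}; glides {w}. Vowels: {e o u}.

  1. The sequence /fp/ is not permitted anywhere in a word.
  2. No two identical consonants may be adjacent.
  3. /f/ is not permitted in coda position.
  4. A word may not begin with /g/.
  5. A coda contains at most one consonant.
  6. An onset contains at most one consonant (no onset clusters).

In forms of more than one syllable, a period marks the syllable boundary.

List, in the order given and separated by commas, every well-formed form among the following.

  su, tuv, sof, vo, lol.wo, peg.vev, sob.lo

su, tuv, vo, lol.wo, peg.vev, sob.lo

su — σ1 onset /s/, coda /∅/ ok → well-formed
tuv — σ1 onset /t/, coda /v/ ok → well-formed
sof — violates constraint 3: syllable 1 coda contains /f/ → ill-formed
vo — σ1 onset /v/, coda /∅/ ok → well-formed
lol.wo — σ1 onset /l/, coda /l/ ok; σ2 onset /w/, coda /∅/ ok → well-formed
peg.vev — σ1 onset /p/, coda /g/ ok; σ2 onset /v/, coda /v/ ok → well-formed
sob.lo — σ1 onset /s/, coda /b/ ok; σ2 onset /l/, coda /∅/ ok → well-formed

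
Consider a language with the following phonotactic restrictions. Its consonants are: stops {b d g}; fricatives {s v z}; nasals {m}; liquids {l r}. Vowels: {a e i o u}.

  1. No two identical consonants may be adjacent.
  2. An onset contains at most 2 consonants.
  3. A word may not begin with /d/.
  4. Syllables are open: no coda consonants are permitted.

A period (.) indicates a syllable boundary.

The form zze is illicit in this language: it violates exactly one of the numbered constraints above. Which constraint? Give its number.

zze: adjacent identical consonants /zz/.
This is a violation of constraint 1: "No two identical consonants may be adjacent."
The remaining constraints (2, 3, 4) are satisfied.

1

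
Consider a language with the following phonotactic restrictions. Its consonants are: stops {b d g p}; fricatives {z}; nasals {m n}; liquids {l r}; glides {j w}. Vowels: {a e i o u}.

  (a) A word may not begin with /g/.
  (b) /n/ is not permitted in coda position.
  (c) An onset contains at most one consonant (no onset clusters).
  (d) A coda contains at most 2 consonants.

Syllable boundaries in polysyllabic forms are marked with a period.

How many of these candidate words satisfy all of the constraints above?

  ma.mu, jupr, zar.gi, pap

ma.mu — σ1 onset /m/, coda /∅/ ok; σ2 onset /m/, coda /∅/ ok → well-formed
jupr — σ1 onset /j/, coda /pr/ (2C) ok → well-formed
zar.gi — σ1 onset /z/, coda /r/ ok; σ2 onset /g/, coda /∅/ ok → well-formed
pap — σ1 onset /p/, coda /p/ ok → well-formed
Well-formed: ma.mu, jupr, zar.gi, pap → 4.

4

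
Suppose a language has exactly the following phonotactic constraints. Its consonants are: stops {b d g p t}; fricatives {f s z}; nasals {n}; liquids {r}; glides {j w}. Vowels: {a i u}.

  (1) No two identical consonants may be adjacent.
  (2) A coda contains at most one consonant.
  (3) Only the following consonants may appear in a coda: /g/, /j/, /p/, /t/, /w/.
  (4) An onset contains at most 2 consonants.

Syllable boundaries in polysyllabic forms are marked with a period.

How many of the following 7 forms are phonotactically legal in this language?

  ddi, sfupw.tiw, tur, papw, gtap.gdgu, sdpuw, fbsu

ddi — violates constraint 1: adjacent identical consonants /dd/ → phonotactically illegal
sfupw.tiw — violates constraint 2: syllable 1 coda /pw/ has 2 consonants (> 1) → phonotactically illegal
tur — violates constraint 3: syllable 1 coda contains /r/, which is not a licensed coda consonant → phonotactically illegal
papw — violates constraint 2: syllable 1 coda /pw/ has 2 consonants (> 1) → phonotactically illegal
gtap.gdgu — violates constraint 4: syllable 2 onset /gdg/ has 3 consonants (> 2) → phonotactically illegal
sdpuw — violates constraint 4: syllable 1 onset /sdp/ has 3 consonants (> 2) → phonotactically illegal
fbsu — violates constraint 4: syllable 1 onset /fbs/ has 3 consonants (> 2) → phonotactically illegal
No form is phonotactically legal → 0.

0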